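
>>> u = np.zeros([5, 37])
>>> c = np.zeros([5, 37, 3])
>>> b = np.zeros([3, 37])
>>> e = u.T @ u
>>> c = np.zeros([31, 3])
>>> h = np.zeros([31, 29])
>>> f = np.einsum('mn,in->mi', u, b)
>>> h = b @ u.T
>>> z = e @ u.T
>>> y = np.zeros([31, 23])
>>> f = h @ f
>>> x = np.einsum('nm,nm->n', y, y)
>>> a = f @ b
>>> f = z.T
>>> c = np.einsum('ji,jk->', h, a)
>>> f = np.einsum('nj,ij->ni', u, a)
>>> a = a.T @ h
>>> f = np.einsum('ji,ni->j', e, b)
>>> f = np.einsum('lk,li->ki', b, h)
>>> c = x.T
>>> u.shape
(5, 37)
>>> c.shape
(31,)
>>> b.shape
(3, 37)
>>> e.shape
(37, 37)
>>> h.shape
(3, 5)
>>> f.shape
(37, 5)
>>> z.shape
(37, 5)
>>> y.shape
(31, 23)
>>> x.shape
(31,)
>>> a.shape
(37, 5)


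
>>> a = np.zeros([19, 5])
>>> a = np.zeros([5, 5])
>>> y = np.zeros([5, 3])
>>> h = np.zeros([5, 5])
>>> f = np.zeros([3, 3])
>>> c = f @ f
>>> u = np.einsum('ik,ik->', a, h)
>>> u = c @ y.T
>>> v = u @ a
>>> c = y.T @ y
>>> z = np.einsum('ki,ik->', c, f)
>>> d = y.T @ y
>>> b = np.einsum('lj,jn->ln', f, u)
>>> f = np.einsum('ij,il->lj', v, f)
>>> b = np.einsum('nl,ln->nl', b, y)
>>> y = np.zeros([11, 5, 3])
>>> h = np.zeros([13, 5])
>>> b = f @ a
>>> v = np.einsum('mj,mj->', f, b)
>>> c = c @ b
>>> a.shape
(5, 5)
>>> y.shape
(11, 5, 3)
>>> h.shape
(13, 5)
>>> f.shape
(3, 5)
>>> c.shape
(3, 5)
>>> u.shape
(3, 5)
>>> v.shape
()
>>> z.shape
()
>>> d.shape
(3, 3)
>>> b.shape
(3, 5)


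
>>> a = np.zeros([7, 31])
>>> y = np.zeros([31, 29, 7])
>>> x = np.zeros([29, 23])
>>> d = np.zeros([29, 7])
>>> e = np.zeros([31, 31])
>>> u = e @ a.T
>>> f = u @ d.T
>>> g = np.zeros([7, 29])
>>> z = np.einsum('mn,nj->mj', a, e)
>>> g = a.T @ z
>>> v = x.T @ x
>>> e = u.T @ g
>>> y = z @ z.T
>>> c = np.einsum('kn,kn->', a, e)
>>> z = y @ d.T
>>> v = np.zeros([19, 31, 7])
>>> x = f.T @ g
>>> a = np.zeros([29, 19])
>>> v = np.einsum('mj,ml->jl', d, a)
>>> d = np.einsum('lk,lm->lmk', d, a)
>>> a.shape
(29, 19)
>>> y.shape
(7, 7)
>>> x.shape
(29, 31)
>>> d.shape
(29, 19, 7)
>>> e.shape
(7, 31)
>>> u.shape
(31, 7)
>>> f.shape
(31, 29)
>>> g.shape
(31, 31)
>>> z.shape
(7, 29)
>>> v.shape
(7, 19)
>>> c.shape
()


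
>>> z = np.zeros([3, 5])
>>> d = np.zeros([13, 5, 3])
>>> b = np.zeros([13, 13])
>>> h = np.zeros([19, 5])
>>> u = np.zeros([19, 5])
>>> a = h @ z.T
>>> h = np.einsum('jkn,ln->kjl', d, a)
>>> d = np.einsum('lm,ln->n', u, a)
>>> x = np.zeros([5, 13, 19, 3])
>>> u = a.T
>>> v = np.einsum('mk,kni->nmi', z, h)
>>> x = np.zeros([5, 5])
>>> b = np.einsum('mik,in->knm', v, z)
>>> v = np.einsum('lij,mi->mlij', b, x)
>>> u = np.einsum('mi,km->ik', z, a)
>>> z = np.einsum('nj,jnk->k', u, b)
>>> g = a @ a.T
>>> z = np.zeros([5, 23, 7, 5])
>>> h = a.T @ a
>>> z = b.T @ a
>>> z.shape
(13, 5, 3)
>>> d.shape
(3,)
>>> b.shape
(19, 5, 13)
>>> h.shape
(3, 3)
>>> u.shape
(5, 19)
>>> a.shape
(19, 3)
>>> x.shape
(5, 5)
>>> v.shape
(5, 19, 5, 13)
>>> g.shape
(19, 19)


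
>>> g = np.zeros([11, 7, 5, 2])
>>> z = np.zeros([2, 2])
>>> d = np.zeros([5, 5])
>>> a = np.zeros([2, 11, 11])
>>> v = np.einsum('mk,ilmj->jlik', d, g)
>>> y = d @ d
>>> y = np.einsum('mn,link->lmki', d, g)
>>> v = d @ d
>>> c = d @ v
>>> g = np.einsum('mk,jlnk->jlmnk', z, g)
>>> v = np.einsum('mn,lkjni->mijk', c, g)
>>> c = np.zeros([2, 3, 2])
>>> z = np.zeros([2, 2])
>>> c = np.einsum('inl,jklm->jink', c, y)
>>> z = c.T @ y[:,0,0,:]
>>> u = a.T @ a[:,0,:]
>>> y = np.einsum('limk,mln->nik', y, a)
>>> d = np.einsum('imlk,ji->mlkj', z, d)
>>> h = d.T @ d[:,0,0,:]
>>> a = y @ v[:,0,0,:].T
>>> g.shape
(11, 7, 2, 5, 2)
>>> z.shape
(5, 3, 2, 7)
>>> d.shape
(3, 2, 7, 5)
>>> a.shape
(11, 5, 5)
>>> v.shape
(5, 2, 2, 7)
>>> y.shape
(11, 5, 7)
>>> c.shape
(11, 2, 3, 5)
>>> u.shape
(11, 11, 11)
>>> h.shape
(5, 7, 2, 5)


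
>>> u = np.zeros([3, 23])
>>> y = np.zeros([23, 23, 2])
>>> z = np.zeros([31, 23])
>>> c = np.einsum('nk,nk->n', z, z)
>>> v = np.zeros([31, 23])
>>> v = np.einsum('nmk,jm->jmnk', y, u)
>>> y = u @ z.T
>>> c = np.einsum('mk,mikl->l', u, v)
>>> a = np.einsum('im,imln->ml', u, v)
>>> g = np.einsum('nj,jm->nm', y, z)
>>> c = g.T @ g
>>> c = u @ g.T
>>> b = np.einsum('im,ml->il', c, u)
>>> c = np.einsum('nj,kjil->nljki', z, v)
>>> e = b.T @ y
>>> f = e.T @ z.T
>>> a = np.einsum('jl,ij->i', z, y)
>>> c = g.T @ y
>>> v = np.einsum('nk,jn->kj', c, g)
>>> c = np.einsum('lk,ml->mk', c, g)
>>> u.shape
(3, 23)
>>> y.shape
(3, 31)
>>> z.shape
(31, 23)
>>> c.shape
(3, 31)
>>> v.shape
(31, 3)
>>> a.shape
(3,)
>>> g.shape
(3, 23)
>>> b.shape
(3, 23)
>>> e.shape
(23, 31)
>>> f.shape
(31, 31)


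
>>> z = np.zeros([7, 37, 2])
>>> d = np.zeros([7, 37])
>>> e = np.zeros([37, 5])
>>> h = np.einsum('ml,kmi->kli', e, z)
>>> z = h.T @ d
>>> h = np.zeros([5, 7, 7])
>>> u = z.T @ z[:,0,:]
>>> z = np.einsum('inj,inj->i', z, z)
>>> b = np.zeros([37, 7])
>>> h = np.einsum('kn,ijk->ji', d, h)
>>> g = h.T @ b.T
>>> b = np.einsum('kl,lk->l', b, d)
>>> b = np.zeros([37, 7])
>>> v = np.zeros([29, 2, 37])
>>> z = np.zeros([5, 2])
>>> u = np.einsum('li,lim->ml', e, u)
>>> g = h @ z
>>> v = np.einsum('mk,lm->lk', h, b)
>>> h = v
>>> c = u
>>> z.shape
(5, 2)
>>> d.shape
(7, 37)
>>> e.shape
(37, 5)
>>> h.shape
(37, 5)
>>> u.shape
(37, 37)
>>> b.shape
(37, 7)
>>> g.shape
(7, 2)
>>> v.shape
(37, 5)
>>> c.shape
(37, 37)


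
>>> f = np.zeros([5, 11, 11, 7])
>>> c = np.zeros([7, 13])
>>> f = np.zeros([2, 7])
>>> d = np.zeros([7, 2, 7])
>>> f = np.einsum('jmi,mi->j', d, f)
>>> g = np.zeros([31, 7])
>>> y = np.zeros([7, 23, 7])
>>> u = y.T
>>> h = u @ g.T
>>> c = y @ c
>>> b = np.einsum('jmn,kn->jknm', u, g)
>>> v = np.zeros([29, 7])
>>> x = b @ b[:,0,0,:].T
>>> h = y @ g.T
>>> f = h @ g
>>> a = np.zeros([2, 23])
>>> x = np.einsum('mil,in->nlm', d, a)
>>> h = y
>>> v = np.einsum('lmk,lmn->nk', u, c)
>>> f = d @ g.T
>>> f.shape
(7, 2, 31)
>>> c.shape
(7, 23, 13)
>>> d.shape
(7, 2, 7)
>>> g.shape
(31, 7)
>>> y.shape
(7, 23, 7)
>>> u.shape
(7, 23, 7)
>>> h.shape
(7, 23, 7)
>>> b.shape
(7, 31, 7, 23)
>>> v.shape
(13, 7)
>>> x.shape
(23, 7, 7)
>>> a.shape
(2, 23)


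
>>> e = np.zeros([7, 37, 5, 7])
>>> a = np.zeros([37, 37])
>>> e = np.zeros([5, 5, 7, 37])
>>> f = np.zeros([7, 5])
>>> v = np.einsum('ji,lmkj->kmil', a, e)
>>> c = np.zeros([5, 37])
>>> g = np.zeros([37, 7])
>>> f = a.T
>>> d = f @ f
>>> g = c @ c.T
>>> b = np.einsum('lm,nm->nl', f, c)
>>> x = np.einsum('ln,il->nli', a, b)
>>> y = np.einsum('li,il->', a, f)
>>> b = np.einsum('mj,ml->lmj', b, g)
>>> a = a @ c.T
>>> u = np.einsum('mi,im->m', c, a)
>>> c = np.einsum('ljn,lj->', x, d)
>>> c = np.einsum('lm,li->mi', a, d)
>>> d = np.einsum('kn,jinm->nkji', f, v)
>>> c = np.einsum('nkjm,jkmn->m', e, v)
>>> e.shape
(5, 5, 7, 37)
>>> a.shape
(37, 5)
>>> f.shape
(37, 37)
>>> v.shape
(7, 5, 37, 5)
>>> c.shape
(37,)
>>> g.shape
(5, 5)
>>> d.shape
(37, 37, 7, 5)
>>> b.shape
(5, 5, 37)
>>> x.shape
(37, 37, 5)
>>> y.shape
()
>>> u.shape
(5,)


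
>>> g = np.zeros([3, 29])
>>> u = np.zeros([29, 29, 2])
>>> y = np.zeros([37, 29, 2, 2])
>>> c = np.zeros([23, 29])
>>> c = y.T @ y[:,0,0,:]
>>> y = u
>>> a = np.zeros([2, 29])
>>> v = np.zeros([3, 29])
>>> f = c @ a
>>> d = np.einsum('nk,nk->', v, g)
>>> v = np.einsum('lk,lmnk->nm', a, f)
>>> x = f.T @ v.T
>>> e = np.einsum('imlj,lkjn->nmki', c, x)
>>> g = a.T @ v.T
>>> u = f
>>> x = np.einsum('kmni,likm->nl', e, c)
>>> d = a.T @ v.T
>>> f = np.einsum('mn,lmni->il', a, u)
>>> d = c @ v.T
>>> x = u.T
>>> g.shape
(29, 29)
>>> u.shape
(2, 2, 29, 29)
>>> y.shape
(29, 29, 2)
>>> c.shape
(2, 2, 29, 2)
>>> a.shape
(2, 29)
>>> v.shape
(29, 2)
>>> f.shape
(29, 2)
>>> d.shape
(2, 2, 29, 29)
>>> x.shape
(29, 29, 2, 2)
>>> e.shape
(29, 2, 29, 2)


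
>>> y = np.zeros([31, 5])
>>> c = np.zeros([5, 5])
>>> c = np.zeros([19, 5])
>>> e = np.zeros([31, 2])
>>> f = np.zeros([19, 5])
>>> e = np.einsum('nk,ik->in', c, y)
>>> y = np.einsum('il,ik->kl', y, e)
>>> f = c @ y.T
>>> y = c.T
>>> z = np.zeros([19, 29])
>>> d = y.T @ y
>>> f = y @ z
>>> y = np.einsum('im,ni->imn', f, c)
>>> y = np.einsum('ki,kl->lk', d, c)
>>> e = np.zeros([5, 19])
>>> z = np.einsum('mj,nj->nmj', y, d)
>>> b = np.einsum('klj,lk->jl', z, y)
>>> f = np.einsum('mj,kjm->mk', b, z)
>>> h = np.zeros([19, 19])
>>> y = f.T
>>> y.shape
(19, 19)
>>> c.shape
(19, 5)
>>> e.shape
(5, 19)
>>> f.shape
(19, 19)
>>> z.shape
(19, 5, 19)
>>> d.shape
(19, 19)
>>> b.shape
(19, 5)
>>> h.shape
(19, 19)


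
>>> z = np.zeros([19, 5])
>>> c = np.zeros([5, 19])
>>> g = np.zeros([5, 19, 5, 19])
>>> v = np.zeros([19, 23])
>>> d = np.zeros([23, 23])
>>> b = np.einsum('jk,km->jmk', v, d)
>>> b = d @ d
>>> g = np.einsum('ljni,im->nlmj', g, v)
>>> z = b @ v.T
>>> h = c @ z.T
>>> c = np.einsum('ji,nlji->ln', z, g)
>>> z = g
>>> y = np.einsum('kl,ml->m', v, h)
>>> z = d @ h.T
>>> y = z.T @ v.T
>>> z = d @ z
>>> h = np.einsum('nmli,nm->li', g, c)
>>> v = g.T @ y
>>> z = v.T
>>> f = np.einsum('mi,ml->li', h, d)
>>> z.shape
(19, 5, 23, 19)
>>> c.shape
(5, 5)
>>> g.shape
(5, 5, 23, 19)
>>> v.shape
(19, 23, 5, 19)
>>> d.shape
(23, 23)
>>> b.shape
(23, 23)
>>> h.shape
(23, 19)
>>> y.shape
(5, 19)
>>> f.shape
(23, 19)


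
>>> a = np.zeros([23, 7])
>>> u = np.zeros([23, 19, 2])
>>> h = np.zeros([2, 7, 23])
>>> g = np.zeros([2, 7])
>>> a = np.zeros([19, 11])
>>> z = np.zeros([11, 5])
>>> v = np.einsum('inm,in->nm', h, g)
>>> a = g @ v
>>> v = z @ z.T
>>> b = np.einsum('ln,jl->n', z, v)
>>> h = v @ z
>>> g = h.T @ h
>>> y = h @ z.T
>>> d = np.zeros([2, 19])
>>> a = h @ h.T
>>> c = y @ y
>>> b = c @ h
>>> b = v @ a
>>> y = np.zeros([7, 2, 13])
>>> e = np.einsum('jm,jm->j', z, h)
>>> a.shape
(11, 11)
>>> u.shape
(23, 19, 2)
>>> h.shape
(11, 5)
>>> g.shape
(5, 5)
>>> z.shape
(11, 5)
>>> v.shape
(11, 11)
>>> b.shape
(11, 11)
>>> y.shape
(7, 2, 13)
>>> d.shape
(2, 19)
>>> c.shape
(11, 11)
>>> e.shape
(11,)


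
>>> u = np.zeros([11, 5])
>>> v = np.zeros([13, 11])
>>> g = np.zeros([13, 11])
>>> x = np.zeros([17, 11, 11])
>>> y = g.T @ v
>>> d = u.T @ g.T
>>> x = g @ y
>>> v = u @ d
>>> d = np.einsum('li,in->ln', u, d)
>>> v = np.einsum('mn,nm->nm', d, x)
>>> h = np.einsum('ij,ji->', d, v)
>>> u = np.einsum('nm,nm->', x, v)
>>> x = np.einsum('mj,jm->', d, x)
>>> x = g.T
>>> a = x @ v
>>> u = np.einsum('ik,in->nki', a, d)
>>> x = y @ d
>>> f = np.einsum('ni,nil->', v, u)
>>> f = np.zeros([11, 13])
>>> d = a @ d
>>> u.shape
(13, 11, 11)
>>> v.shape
(13, 11)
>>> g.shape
(13, 11)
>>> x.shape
(11, 13)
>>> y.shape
(11, 11)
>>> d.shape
(11, 13)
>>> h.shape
()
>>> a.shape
(11, 11)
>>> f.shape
(11, 13)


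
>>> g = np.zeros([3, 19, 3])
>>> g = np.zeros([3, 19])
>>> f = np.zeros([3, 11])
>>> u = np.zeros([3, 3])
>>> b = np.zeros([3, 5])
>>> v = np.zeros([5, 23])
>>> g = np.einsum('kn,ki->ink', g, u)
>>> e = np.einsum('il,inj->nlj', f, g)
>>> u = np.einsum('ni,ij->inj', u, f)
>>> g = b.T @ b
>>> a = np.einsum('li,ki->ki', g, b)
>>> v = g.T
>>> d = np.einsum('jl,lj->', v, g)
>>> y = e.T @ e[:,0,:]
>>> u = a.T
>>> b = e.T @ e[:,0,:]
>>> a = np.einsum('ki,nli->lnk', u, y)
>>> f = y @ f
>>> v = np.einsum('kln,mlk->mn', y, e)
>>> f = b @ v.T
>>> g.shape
(5, 5)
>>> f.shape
(3, 11, 19)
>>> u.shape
(5, 3)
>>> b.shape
(3, 11, 3)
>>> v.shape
(19, 3)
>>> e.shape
(19, 11, 3)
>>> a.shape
(11, 3, 5)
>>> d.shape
()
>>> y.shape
(3, 11, 3)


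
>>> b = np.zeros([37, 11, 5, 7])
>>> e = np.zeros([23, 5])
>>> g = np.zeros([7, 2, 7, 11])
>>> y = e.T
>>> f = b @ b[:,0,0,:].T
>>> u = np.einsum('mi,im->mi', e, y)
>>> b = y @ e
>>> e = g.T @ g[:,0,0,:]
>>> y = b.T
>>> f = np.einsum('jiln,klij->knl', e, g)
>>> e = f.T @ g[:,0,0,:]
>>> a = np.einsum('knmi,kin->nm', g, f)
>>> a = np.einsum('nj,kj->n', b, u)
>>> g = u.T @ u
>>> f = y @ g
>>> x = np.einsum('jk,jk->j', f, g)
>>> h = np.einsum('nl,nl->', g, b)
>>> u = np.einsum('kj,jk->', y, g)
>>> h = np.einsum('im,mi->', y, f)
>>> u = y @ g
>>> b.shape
(5, 5)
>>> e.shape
(2, 11, 11)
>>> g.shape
(5, 5)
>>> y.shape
(5, 5)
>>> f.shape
(5, 5)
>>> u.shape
(5, 5)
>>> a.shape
(5,)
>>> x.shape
(5,)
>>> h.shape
()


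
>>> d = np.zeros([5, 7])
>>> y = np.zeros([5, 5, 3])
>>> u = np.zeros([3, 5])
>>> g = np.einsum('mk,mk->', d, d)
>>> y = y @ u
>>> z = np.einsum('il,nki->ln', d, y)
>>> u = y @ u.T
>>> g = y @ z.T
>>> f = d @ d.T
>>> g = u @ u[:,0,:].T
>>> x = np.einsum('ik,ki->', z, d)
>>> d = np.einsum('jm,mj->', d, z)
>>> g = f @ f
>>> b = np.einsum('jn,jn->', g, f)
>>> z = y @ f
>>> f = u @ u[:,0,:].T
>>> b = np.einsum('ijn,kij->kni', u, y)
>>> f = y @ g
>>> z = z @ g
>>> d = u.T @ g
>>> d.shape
(3, 5, 5)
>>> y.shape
(5, 5, 5)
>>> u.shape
(5, 5, 3)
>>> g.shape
(5, 5)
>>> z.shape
(5, 5, 5)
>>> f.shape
(5, 5, 5)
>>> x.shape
()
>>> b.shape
(5, 3, 5)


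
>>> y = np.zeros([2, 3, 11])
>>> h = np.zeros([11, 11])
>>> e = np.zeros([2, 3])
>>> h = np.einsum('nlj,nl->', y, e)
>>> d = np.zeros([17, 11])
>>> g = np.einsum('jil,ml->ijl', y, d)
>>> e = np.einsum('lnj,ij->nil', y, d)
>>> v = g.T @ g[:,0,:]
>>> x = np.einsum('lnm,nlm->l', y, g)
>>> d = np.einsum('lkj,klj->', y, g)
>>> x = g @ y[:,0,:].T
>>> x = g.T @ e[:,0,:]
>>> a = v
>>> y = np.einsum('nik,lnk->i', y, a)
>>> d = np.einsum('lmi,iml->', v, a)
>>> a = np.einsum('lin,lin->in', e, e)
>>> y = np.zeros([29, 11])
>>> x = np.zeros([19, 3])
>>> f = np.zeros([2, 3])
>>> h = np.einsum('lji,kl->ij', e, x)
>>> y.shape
(29, 11)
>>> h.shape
(2, 17)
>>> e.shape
(3, 17, 2)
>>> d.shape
()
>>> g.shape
(3, 2, 11)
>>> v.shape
(11, 2, 11)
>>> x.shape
(19, 3)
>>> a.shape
(17, 2)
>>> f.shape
(2, 3)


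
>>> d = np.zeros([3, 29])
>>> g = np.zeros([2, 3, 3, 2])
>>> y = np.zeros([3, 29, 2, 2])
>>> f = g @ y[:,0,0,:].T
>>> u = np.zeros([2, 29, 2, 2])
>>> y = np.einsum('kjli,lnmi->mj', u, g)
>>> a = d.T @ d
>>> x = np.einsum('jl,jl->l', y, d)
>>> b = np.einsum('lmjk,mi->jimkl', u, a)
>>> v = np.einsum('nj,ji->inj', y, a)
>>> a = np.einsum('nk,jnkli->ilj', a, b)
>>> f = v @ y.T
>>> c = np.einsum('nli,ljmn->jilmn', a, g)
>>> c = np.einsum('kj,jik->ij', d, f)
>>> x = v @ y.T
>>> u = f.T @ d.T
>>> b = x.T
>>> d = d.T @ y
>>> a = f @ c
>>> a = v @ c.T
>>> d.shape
(29, 29)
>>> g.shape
(2, 3, 3, 2)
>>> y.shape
(3, 29)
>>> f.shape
(29, 3, 3)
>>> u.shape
(3, 3, 3)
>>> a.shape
(29, 3, 3)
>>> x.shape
(29, 3, 3)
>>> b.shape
(3, 3, 29)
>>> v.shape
(29, 3, 29)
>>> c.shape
(3, 29)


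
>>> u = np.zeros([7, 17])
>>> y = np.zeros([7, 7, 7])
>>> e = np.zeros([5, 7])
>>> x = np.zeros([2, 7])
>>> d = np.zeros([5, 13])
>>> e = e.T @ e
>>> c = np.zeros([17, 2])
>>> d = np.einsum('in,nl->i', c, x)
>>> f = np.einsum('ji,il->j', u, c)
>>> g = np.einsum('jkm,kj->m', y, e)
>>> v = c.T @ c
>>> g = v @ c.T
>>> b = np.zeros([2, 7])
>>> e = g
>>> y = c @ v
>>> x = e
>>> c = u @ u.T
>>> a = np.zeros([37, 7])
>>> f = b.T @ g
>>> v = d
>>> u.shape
(7, 17)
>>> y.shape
(17, 2)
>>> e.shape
(2, 17)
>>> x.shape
(2, 17)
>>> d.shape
(17,)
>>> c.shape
(7, 7)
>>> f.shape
(7, 17)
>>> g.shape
(2, 17)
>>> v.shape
(17,)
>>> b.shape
(2, 7)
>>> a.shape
(37, 7)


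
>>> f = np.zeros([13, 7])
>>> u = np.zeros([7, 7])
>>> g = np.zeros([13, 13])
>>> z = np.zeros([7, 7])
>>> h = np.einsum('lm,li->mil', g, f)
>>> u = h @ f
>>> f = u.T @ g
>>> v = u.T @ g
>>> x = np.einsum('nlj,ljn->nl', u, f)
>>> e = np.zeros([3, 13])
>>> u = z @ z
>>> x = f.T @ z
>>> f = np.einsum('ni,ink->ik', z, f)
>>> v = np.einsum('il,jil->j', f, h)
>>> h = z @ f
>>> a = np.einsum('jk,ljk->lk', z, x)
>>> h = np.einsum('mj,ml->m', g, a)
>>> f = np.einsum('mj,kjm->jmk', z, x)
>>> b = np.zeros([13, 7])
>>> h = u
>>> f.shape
(7, 7, 13)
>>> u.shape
(7, 7)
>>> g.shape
(13, 13)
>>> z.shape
(7, 7)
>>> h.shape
(7, 7)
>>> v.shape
(13,)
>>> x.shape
(13, 7, 7)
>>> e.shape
(3, 13)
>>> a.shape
(13, 7)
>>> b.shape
(13, 7)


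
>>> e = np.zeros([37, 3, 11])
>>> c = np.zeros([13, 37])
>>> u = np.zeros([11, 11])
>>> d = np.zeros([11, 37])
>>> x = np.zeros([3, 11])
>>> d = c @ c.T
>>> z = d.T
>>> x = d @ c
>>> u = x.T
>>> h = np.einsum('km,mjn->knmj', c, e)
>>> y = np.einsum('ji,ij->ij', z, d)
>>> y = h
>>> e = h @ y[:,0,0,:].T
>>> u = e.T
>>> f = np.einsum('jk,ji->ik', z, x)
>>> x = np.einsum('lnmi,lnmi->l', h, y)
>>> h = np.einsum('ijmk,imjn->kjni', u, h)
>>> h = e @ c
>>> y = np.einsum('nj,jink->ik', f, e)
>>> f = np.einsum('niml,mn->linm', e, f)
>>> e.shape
(13, 11, 37, 13)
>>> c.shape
(13, 37)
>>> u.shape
(13, 37, 11, 13)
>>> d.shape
(13, 13)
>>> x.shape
(13,)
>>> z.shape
(13, 13)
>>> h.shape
(13, 11, 37, 37)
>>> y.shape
(11, 13)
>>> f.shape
(13, 11, 13, 37)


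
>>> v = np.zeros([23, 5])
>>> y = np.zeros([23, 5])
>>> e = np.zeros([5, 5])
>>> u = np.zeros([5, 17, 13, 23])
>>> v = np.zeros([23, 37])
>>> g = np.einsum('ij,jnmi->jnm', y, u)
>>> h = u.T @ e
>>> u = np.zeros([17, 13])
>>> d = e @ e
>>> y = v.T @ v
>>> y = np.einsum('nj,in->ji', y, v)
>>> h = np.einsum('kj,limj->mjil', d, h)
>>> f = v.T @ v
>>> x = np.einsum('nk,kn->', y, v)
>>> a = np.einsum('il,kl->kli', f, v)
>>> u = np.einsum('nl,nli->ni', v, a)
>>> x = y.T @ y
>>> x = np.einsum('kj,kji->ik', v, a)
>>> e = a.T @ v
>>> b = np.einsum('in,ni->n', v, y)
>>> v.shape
(23, 37)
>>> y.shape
(37, 23)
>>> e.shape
(37, 37, 37)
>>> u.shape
(23, 37)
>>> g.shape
(5, 17, 13)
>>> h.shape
(17, 5, 13, 23)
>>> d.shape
(5, 5)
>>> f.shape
(37, 37)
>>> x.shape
(37, 23)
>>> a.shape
(23, 37, 37)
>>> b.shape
(37,)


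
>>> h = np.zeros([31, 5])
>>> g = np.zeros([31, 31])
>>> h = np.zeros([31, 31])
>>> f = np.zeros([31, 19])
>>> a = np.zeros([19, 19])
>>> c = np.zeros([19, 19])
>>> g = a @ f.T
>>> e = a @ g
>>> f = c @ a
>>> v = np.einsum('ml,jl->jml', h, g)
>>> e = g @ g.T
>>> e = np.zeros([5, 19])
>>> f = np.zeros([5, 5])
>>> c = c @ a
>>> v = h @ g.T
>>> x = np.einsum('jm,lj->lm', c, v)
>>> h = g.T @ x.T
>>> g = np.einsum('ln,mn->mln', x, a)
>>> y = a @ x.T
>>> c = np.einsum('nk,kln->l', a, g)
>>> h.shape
(31, 31)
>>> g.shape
(19, 31, 19)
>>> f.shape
(5, 5)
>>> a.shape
(19, 19)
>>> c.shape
(31,)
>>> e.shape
(5, 19)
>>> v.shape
(31, 19)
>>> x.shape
(31, 19)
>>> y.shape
(19, 31)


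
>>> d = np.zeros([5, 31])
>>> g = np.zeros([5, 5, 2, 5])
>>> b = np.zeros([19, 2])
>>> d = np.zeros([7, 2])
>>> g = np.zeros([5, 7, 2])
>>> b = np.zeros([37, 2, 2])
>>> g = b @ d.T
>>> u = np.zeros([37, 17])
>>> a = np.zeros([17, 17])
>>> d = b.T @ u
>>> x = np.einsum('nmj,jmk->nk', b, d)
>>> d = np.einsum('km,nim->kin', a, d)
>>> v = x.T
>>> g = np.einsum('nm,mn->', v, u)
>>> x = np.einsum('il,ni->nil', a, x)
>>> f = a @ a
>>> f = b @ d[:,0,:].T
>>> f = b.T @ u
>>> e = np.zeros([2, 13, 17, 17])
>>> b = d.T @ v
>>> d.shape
(17, 2, 2)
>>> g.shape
()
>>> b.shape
(2, 2, 37)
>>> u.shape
(37, 17)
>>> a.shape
(17, 17)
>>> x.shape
(37, 17, 17)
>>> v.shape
(17, 37)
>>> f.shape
(2, 2, 17)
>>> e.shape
(2, 13, 17, 17)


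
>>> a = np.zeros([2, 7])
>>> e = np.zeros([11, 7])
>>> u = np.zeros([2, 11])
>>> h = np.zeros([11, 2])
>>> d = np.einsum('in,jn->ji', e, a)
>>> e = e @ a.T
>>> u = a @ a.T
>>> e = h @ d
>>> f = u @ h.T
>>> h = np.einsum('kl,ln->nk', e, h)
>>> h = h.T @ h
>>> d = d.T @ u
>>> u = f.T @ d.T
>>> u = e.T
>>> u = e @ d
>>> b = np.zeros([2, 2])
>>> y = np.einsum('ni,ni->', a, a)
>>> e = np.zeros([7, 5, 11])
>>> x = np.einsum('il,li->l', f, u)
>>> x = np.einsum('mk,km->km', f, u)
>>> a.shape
(2, 7)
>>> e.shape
(7, 5, 11)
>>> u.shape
(11, 2)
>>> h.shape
(11, 11)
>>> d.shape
(11, 2)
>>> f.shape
(2, 11)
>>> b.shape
(2, 2)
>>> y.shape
()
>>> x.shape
(11, 2)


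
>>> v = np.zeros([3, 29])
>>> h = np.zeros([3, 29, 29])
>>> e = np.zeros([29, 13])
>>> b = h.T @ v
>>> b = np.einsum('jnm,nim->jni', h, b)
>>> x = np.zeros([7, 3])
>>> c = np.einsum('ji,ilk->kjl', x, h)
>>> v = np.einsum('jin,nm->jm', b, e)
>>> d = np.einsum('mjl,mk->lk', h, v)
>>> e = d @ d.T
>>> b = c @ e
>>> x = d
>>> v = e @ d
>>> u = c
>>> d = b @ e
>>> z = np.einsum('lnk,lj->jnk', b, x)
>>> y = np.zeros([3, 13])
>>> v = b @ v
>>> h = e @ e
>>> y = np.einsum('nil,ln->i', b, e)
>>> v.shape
(29, 7, 13)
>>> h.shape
(29, 29)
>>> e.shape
(29, 29)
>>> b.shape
(29, 7, 29)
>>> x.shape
(29, 13)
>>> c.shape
(29, 7, 29)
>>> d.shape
(29, 7, 29)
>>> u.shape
(29, 7, 29)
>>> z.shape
(13, 7, 29)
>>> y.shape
(7,)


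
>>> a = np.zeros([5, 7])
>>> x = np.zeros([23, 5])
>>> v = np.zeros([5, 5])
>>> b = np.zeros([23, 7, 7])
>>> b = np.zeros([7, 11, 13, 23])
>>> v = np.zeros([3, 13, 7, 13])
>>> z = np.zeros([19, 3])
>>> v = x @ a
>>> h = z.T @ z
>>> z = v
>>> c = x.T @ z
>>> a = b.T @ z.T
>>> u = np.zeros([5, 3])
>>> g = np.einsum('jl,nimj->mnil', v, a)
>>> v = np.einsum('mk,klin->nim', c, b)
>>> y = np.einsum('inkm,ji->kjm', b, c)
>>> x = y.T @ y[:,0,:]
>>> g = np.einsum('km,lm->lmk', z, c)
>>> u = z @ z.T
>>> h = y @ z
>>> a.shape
(23, 13, 11, 23)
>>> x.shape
(23, 5, 23)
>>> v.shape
(23, 13, 5)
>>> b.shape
(7, 11, 13, 23)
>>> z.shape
(23, 7)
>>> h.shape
(13, 5, 7)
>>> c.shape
(5, 7)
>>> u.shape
(23, 23)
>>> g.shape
(5, 7, 23)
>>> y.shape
(13, 5, 23)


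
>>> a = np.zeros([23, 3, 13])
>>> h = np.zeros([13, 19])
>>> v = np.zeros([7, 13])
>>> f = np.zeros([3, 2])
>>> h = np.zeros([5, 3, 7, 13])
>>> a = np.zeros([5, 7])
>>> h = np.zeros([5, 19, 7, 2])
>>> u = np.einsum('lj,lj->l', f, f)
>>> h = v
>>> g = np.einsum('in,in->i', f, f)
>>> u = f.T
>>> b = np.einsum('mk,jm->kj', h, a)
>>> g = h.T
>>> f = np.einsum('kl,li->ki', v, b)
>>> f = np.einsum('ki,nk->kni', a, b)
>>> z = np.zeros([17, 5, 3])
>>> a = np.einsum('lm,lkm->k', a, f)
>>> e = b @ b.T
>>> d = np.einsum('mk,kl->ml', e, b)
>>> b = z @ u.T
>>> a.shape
(13,)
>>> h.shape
(7, 13)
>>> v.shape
(7, 13)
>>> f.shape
(5, 13, 7)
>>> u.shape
(2, 3)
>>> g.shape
(13, 7)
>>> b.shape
(17, 5, 2)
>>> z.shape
(17, 5, 3)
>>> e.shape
(13, 13)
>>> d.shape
(13, 5)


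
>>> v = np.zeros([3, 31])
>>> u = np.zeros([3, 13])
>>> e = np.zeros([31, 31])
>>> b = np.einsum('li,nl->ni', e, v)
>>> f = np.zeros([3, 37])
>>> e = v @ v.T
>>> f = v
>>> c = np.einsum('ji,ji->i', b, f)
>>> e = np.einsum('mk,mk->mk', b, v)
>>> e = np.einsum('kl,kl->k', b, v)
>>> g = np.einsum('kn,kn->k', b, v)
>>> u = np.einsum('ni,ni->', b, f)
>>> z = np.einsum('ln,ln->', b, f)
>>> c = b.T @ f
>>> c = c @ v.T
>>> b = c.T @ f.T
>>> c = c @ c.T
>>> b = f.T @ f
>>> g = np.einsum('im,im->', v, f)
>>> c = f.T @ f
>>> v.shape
(3, 31)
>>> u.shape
()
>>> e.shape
(3,)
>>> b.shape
(31, 31)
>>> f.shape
(3, 31)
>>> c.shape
(31, 31)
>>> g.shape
()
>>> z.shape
()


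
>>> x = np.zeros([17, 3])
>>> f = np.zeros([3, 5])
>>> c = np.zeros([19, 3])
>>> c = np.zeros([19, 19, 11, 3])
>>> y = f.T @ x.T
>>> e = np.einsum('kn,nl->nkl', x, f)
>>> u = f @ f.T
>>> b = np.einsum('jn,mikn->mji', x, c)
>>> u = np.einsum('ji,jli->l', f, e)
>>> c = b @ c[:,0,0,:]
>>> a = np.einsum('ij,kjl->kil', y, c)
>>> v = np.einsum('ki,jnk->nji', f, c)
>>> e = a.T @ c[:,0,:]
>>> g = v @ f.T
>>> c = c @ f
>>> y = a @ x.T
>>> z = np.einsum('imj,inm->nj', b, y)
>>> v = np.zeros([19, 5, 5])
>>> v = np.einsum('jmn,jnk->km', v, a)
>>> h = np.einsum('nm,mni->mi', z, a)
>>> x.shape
(17, 3)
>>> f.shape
(3, 5)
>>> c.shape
(19, 17, 5)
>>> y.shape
(19, 5, 17)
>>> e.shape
(3, 5, 3)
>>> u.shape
(17,)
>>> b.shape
(19, 17, 19)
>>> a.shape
(19, 5, 3)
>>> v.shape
(3, 5)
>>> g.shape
(17, 19, 3)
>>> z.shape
(5, 19)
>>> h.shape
(19, 3)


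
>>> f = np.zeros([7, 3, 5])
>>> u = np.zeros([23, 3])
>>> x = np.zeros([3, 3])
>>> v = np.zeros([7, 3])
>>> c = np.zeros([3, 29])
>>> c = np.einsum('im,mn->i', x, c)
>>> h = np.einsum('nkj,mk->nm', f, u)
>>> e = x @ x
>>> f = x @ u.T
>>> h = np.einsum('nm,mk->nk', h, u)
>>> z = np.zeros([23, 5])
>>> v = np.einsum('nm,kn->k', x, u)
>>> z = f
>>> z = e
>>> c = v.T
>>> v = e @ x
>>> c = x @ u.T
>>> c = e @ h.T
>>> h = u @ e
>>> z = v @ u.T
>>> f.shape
(3, 23)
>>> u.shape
(23, 3)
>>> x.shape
(3, 3)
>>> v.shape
(3, 3)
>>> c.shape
(3, 7)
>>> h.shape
(23, 3)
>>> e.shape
(3, 3)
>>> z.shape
(3, 23)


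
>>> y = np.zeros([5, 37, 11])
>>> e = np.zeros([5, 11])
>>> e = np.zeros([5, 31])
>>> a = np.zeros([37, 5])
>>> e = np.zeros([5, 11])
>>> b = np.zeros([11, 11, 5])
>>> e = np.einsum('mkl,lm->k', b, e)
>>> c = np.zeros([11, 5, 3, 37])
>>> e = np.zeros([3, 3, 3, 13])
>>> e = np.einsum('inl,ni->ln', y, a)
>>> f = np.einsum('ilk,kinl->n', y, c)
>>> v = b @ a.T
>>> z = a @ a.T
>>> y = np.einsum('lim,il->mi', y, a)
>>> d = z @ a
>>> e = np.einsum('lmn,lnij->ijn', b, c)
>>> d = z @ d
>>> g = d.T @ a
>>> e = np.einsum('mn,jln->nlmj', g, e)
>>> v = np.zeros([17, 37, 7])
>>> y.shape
(11, 37)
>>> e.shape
(5, 37, 5, 3)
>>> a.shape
(37, 5)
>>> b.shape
(11, 11, 5)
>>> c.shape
(11, 5, 3, 37)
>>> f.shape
(3,)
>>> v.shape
(17, 37, 7)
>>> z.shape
(37, 37)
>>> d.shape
(37, 5)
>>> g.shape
(5, 5)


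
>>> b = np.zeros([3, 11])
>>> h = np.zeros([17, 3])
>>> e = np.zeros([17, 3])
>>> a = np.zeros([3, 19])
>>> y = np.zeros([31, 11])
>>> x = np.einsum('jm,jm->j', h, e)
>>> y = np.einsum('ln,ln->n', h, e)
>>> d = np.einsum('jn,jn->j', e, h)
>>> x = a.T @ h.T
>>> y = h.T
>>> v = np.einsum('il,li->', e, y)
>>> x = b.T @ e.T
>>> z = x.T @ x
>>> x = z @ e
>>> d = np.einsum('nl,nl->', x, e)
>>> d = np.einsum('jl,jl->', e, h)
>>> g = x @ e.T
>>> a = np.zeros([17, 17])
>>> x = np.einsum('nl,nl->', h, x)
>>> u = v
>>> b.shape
(3, 11)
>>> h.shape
(17, 3)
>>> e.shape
(17, 3)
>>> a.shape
(17, 17)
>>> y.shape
(3, 17)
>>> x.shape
()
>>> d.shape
()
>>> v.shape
()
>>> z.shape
(17, 17)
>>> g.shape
(17, 17)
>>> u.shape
()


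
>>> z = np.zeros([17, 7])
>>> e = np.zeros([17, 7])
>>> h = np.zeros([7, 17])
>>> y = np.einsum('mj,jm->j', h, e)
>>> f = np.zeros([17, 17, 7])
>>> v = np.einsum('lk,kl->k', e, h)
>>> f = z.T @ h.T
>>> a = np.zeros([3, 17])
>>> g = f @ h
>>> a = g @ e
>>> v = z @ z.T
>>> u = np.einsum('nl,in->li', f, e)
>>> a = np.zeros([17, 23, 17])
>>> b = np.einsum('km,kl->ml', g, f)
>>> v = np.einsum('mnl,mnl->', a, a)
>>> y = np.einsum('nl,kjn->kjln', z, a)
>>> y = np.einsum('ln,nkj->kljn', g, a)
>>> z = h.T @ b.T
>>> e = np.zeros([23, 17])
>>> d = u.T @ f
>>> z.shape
(17, 17)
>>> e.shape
(23, 17)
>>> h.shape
(7, 17)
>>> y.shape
(23, 7, 17, 17)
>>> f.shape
(7, 7)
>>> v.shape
()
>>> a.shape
(17, 23, 17)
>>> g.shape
(7, 17)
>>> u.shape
(7, 17)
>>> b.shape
(17, 7)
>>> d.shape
(17, 7)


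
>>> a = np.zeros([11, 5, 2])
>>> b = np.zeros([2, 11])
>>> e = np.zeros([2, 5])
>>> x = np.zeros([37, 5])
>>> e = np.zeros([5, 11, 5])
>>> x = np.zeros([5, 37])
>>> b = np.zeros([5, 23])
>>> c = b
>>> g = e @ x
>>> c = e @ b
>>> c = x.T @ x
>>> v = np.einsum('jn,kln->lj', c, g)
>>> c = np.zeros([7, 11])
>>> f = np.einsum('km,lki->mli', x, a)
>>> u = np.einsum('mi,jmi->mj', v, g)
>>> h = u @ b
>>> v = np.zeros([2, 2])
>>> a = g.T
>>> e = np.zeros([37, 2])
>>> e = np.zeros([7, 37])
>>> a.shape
(37, 11, 5)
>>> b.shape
(5, 23)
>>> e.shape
(7, 37)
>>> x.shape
(5, 37)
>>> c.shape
(7, 11)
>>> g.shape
(5, 11, 37)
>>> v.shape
(2, 2)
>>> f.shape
(37, 11, 2)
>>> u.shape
(11, 5)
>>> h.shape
(11, 23)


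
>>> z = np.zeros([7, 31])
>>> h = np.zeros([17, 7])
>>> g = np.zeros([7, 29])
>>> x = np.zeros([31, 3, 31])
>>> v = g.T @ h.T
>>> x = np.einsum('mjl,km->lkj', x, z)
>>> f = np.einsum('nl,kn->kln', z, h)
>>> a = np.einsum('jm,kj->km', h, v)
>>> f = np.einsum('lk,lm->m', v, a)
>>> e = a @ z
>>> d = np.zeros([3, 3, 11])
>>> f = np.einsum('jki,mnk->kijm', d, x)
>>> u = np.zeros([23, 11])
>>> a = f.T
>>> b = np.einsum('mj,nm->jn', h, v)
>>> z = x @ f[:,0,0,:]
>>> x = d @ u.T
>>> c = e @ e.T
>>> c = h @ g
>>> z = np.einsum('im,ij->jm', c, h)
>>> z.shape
(7, 29)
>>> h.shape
(17, 7)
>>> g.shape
(7, 29)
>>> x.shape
(3, 3, 23)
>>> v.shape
(29, 17)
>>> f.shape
(3, 11, 3, 31)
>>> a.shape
(31, 3, 11, 3)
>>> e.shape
(29, 31)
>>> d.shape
(3, 3, 11)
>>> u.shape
(23, 11)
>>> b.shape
(7, 29)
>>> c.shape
(17, 29)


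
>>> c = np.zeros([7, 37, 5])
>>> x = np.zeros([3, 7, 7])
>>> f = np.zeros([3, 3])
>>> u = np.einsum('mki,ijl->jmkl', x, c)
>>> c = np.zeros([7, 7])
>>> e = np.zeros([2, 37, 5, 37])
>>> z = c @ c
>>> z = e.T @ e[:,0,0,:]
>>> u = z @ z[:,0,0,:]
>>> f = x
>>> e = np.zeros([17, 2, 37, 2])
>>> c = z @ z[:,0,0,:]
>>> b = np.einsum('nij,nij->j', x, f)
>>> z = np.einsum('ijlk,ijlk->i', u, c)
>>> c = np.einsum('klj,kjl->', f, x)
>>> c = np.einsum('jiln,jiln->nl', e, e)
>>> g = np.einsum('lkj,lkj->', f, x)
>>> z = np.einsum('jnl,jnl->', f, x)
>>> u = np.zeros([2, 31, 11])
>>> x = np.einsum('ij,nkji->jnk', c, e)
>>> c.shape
(2, 37)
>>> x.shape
(37, 17, 2)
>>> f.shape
(3, 7, 7)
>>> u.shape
(2, 31, 11)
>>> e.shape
(17, 2, 37, 2)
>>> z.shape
()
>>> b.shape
(7,)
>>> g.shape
()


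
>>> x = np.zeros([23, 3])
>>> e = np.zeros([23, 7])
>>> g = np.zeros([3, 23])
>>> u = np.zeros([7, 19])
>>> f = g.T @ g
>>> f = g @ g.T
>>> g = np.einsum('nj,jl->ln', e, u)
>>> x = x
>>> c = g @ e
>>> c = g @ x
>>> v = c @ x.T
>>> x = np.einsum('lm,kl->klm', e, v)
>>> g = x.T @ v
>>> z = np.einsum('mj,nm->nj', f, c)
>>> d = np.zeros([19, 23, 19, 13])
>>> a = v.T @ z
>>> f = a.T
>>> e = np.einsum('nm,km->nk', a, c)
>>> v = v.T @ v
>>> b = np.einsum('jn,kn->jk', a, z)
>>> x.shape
(19, 23, 7)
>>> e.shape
(23, 19)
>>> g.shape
(7, 23, 23)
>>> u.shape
(7, 19)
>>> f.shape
(3, 23)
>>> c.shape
(19, 3)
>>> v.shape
(23, 23)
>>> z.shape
(19, 3)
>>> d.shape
(19, 23, 19, 13)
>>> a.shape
(23, 3)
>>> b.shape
(23, 19)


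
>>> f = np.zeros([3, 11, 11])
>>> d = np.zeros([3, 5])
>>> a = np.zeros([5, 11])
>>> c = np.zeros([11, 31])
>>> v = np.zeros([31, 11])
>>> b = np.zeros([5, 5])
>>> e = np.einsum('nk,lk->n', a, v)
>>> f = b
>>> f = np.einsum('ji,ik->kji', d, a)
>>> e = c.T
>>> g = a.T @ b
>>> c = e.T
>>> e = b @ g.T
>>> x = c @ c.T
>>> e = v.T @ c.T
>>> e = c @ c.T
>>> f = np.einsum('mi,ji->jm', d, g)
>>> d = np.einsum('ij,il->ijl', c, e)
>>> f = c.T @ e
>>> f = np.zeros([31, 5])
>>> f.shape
(31, 5)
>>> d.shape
(11, 31, 11)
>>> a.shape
(5, 11)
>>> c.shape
(11, 31)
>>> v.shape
(31, 11)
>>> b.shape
(5, 5)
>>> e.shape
(11, 11)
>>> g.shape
(11, 5)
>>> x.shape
(11, 11)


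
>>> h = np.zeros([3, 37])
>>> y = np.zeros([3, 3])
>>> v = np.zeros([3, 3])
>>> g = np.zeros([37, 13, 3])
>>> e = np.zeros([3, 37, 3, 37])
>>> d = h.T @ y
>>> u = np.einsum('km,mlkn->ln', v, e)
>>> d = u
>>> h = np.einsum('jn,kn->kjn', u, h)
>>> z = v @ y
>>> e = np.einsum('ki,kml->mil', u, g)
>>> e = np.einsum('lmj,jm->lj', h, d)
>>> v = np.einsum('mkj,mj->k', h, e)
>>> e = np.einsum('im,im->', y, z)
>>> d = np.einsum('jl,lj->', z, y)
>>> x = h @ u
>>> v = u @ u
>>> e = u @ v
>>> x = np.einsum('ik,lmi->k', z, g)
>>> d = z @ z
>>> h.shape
(3, 37, 37)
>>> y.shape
(3, 3)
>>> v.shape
(37, 37)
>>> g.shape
(37, 13, 3)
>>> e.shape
(37, 37)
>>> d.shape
(3, 3)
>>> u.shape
(37, 37)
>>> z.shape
(3, 3)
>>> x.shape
(3,)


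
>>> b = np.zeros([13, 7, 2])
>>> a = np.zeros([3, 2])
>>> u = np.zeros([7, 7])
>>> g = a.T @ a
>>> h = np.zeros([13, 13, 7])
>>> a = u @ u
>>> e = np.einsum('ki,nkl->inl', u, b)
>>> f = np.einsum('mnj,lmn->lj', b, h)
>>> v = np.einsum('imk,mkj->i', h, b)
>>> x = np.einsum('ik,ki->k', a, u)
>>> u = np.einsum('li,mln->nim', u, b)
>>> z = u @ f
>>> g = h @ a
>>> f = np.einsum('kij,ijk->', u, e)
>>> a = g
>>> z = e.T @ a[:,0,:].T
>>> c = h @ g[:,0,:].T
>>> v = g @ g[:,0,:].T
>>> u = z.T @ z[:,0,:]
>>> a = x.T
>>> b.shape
(13, 7, 2)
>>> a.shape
(7,)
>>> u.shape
(13, 13, 13)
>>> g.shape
(13, 13, 7)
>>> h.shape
(13, 13, 7)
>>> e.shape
(7, 13, 2)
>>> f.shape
()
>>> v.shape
(13, 13, 13)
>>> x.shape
(7,)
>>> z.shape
(2, 13, 13)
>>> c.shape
(13, 13, 13)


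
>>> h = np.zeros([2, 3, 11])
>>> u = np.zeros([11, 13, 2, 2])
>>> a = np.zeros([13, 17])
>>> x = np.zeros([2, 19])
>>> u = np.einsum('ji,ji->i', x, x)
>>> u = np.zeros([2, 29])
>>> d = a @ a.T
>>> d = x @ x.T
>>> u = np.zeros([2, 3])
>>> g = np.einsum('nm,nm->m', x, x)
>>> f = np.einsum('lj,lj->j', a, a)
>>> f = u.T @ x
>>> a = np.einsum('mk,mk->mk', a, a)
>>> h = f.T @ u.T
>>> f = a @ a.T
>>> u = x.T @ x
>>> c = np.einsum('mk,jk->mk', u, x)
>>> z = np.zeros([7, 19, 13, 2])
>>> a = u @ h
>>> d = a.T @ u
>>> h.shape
(19, 2)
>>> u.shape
(19, 19)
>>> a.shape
(19, 2)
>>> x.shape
(2, 19)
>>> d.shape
(2, 19)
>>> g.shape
(19,)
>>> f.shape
(13, 13)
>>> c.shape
(19, 19)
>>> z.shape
(7, 19, 13, 2)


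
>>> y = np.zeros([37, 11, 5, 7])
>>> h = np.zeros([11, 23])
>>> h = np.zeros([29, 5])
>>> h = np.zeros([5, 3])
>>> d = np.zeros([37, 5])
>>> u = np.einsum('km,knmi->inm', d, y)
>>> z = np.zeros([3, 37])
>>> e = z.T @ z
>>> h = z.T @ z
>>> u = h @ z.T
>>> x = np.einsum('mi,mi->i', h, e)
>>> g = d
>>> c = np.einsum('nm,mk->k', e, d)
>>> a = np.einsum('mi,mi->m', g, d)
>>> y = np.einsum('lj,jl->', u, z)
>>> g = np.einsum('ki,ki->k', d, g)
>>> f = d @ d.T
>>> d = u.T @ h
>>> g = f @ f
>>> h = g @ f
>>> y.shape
()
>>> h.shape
(37, 37)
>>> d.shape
(3, 37)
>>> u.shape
(37, 3)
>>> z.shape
(3, 37)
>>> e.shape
(37, 37)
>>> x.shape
(37,)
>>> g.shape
(37, 37)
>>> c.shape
(5,)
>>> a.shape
(37,)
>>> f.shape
(37, 37)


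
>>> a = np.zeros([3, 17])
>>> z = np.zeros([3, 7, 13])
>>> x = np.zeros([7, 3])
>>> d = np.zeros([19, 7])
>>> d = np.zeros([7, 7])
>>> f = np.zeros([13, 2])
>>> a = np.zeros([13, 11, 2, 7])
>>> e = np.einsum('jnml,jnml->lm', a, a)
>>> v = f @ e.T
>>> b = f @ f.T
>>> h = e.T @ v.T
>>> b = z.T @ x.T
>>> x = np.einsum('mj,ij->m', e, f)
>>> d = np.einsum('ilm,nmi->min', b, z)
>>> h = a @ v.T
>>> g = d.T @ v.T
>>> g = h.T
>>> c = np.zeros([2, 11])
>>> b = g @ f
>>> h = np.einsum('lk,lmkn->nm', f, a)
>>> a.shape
(13, 11, 2, 7)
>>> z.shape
(3, 7, 13)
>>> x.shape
(7,)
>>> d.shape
(7, 13, 3)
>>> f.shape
(13, 2)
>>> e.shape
(7, 2)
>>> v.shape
(13, 7)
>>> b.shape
(13, 2, 11, 2)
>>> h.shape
(7, 11)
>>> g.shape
(13, 2, 11, 13)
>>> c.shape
(2, 11)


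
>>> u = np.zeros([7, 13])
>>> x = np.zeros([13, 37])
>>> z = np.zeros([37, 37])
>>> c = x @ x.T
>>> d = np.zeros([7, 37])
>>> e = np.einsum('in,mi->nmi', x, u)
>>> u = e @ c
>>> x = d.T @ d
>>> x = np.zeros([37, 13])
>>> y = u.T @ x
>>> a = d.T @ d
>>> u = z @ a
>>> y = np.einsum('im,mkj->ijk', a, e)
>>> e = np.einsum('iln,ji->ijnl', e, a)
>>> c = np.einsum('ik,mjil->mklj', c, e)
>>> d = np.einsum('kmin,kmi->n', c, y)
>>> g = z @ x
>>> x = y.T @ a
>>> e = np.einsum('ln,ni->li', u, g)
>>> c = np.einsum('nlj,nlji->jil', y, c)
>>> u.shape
(37, 37)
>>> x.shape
(7, 13, 37)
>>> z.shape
(37, 37)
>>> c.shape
(7, 37, 13)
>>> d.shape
(37,)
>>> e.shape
(37, 13)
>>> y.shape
(37, 13, 7)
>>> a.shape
(37, 37)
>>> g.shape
(37, 13)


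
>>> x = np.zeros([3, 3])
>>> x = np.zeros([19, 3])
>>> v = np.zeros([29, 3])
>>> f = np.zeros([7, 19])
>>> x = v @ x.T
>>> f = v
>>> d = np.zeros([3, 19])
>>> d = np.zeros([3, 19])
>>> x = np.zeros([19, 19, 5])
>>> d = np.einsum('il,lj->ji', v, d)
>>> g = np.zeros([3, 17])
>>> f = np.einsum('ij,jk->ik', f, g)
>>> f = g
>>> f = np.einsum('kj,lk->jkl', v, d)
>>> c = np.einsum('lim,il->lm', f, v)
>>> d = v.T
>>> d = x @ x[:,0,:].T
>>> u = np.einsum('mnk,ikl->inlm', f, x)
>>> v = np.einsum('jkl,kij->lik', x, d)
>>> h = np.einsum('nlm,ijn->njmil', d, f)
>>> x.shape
(19, 19, 5)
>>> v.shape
(5, 19, 19)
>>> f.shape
(3, 29, 19)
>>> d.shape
(19, 19, 19)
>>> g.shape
(3, 17)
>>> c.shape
(3, 19)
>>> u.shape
(19, 29, 5, 3)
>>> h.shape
(19, 29, 19, 3, 19)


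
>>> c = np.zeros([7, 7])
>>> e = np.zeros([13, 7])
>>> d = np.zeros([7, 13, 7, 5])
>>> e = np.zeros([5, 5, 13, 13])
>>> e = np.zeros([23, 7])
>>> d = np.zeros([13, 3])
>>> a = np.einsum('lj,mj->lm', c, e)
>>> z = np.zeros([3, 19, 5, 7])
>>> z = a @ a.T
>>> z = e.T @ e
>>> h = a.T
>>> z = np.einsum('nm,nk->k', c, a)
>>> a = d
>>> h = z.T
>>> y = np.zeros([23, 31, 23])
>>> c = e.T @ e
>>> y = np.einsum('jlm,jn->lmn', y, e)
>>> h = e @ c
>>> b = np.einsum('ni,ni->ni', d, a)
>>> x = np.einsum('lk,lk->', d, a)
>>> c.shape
(7, 7)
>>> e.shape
(23, 7)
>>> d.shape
(13, 3)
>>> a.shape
(13, 3)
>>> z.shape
(23,)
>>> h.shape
(23, 7)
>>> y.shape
(31, 23, 7)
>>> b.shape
(13, 3)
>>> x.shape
()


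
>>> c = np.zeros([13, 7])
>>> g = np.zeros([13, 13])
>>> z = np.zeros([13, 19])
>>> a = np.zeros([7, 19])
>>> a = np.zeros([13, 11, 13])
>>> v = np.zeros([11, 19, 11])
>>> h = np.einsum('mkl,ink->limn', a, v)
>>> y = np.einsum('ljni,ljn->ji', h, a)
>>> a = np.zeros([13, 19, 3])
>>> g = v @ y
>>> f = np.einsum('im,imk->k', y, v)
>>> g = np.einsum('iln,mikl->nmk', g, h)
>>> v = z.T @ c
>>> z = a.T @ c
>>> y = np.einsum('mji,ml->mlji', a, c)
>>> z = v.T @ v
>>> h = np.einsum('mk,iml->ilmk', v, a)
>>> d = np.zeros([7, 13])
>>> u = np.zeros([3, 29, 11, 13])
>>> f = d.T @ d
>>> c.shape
(13, 7)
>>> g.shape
(19, 13, 13)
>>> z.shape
(7, 7)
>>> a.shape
(13, 19, 3)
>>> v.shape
(19, 7)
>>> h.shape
(13, 3, 19, 7)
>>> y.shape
(13, 7, 19, 3)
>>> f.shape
(13, 13)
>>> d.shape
(7, 13)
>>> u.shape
(3, 29, 11, 13)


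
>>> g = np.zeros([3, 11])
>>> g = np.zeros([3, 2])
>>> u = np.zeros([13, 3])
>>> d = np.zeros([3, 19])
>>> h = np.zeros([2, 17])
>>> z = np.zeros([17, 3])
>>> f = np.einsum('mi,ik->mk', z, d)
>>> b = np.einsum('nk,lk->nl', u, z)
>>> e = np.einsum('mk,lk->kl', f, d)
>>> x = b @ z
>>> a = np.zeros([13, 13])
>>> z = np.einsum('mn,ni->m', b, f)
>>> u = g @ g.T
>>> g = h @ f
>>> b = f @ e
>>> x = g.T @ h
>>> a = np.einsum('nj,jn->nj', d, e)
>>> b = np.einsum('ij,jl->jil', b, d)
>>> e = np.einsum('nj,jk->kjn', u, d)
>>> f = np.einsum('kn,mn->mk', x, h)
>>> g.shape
(2, 19)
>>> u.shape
(3, 3)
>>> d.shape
(3, 19)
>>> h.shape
(2, 17)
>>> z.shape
(13,)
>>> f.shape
(2, 19)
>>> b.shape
(3, 17, 19)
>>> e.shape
(19, 3, 3)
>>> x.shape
(19, 17)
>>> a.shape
(3, 19)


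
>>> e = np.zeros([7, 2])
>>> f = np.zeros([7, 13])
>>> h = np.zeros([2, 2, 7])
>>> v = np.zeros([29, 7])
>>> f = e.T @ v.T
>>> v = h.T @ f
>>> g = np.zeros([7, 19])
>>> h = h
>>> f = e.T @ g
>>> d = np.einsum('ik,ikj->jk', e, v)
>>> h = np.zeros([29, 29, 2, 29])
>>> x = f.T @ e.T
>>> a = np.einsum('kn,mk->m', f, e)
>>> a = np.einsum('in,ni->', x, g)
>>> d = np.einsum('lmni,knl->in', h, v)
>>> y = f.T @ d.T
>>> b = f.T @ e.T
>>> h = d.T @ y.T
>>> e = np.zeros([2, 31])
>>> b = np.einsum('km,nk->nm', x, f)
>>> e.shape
(2, 31)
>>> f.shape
(2, 19)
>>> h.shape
(2, 19)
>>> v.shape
(7, 2, 29)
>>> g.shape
(7, 19)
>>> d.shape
(29, 2)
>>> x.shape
(19, 7)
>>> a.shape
()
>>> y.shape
(19, 29)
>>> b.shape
(2, 7)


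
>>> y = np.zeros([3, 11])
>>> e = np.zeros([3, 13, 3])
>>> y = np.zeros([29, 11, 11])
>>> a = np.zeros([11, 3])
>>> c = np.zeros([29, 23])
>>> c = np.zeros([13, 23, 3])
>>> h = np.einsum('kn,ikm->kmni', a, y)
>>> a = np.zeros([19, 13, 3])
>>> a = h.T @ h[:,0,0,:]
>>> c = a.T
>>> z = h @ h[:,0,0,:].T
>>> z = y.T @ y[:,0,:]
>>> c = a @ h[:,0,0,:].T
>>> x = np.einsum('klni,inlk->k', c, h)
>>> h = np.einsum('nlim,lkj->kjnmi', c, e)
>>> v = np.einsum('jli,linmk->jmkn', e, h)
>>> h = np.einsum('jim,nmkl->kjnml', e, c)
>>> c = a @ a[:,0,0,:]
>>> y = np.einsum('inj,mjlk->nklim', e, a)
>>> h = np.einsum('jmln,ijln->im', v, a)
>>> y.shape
(13, 29, 11, 3, 29)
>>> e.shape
(3, 13, 3)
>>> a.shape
(29, 3, 11, 29)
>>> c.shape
(29, 3, 11, 29)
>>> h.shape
(29, 11)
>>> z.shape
(11, 11, 11)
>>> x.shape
(29,)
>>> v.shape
(3, 11, 11, 29)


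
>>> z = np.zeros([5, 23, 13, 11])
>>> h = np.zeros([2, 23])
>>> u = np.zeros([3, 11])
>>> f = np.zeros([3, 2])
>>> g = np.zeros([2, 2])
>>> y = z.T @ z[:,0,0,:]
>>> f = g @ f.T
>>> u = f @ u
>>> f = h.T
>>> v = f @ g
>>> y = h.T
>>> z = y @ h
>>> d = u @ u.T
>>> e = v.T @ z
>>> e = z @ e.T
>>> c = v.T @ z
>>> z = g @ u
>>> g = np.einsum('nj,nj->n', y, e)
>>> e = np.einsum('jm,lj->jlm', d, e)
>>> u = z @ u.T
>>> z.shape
(2, 11)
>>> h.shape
(2, 23)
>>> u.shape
(2, 2)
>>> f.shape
(23, 2)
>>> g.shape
(23,)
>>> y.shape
(23, 2)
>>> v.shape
(23, 2)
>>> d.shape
(2, 2)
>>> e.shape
(2, 23, 2)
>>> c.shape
(2, 23)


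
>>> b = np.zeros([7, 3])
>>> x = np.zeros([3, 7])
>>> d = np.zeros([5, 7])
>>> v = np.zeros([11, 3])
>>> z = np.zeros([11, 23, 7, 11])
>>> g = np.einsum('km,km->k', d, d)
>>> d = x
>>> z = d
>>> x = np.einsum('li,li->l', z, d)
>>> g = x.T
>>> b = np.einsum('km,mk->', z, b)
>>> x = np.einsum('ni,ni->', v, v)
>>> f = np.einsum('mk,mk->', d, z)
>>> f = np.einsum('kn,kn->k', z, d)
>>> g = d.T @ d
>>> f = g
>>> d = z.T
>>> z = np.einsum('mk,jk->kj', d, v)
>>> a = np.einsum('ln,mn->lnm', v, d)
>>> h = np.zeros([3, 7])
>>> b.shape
()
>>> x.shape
()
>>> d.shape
(7, 3)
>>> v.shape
(11, 3)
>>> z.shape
(3, 11)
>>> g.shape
(7, 7)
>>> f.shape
(7, 7)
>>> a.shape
(11, 3, 7)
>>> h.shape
(3, 7)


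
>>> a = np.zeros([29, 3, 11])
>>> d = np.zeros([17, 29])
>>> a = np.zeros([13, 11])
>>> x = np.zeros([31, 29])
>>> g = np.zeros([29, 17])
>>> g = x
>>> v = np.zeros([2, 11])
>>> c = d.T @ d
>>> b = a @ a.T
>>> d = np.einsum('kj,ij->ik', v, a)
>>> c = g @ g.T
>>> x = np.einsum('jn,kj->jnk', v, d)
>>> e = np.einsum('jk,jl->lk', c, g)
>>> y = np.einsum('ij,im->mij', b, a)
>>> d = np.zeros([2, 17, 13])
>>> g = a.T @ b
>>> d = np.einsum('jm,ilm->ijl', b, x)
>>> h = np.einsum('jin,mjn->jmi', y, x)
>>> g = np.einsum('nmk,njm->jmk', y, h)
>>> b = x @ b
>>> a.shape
(13, 11)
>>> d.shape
(2, 13, 11)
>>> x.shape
(2, 11, 13)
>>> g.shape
(2, 13, 13)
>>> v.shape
(2, 11)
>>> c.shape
(31, 31)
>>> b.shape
(2, 11, 13)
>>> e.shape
(29, 31)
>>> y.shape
(11, 13, 13)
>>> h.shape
(11, 2, 13)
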